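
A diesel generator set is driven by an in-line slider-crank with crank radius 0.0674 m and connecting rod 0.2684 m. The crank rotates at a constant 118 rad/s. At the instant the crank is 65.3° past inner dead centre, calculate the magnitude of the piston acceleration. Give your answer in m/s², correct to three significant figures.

237

ω = 118 rad/s
x(θ) = r cosθ + √(L² − r² sin²θ); with ω constant, a = ω²·d²x/dθ².
d²x/dθ² = −r cosθ − r²(cos2θ)/√u − r⁴ sin²2θ/(4u^{3/2}),  u = L² − r² sin²θ = 0.068289 m².
Substituting r = 0.0674 m, L = 0.2684 m, θ = 65.3°: d²x/dθ² = -0.017018 m.
a = ω²·d²x/dθ² = (118)²·(-0.017018) = -236.96 m/s²;  |a| = 236.96 m/s².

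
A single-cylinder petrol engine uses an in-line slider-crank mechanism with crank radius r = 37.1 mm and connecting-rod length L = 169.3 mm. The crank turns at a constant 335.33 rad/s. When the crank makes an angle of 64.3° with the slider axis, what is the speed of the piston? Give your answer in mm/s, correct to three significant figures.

12300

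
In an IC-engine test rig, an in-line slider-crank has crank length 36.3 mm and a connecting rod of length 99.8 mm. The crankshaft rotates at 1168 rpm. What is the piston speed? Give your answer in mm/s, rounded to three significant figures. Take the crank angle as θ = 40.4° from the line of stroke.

3700

ω = 2π·1168/60 = 122.3 rad/s
For an in-line slider-crank, x = r cosθ + √(L² − r² sin²θ), so v = −rω sinθ·[1 + r cosθ/√(L² − r² sin²θ)].
With r = 0.0363 m, L = 0.0998 m, θ = 40.4°: √(L² − r² sin²θ) = 0.096987 m.
v = −0.0363·122.3·0.64812·[1 + 0.0363·0.76154/0.096987] = -3.6978 m/s.
|v| = 3.6978 m/s = 3697.8 mm/s.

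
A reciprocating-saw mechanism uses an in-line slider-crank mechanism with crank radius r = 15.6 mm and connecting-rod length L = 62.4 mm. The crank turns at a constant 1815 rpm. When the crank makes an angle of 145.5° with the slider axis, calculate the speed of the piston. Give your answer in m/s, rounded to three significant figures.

ω = 2π·1815/60 = 190.1 rad/s
For an in-line slider-crank, x = r cosθ + √(L² − r² sin²θ), so v = −rω sinθ·[1 + r cosθ/√(L² − r² sin²θ)].
With r = 0.0156 m, L = 0.0624 m, θ = 145.5°: √(L² − r² sin²θ) = 0.061771 m.
v = −0.0156·190.1·0.56641·[1 + 0.0156·-0.82413/0.061771] = -1.3299 m/s.
|v| = 1.3299 m/s.

1.33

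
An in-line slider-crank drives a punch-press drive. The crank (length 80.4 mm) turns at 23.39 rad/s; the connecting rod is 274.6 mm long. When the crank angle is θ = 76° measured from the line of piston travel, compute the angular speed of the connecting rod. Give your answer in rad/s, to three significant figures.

1.73

ω = 23.39 rad/s
The rod makes angle φ with the slider axis where L sinφ = r sinθ; differentiating, L cosφ·φ̇ = r ω cosθ.
L cosφ = √(L² − r² sin²θ) = 0.26329 m.
|ω_rod| = r ω |cosθ| / √(L² − r² sin²θ) = 0.0804·23.39·0.24192/0.26329 = 1.728 rad/s.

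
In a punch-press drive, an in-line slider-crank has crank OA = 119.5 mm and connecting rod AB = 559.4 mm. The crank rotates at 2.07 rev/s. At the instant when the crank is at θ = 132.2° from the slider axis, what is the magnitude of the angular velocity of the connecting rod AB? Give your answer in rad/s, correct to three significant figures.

1.89

ω = 13.01 rad/s (converted from 2.07 rev/s).
The rod makes angle φ with the slider axis where L sinφ = r sinθ; differentiating, L cosφ·φ̇ = r ω cosθ.
L cosφ = √(L² − r² sin²θ) = 0.55235 m.
|ω_rod| = r ω |cosθ| / √(L² − r² sin²θ) = 0.1195·13.01·0.67172/0.55235 = 1.8901 rad/s.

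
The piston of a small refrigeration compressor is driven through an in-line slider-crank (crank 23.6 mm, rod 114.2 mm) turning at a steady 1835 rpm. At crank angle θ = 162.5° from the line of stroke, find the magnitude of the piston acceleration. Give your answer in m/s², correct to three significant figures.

683

ω = 2π·1835/60 = 192.2 rad/s
x(θ) = r cosθ + √(L² − r² sin²θ); with ω constant, a = ω²·d²x/dθ².
d²x/dθ² = −r cosθ − r²(cos2θ)/√u − r⁴ sin²2θ/(4u^{3/2}),  u = L² − r² sin²θ = 0.0129913 m².
Substituting r = 0.0236 m, L = 0.1142 m, θ = 162.5°: d²x/dθ² = +0.018488 m.
a = ω²·d²x/dθ² = (192.2)²·(+0.018488) = +682.67 m/s²;  |a| = 682.67 m/s².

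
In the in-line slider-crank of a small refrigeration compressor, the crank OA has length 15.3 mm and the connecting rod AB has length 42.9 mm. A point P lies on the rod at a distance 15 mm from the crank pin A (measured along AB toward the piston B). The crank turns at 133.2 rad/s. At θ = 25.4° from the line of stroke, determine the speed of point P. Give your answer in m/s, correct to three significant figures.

1.54

ω = 133.2 rad/s.  Crank-pin speed |V_A| = rω = 2.038 m/s, perpendicular to OA.
Rod angle: sinφ = −(r/L) sinθ ⇒ φ = -8.799°; ω_rod = −rω cosθ/√(L²−r²sin²θ) = -43.424 rad/s.
V_P = V_A + ω_rod × AP, with AP = 0.015 m along the rod.
Components: V_Px = −rω sinθ − a·ω_rod·sinφ = -0.9738 m/s;  V_Py = rω cosθ + a·ω_rod·cosφ = +1.1973 m/s.
|V_P| = √(V_Px² + V_Py²) = 1.5433 m/s.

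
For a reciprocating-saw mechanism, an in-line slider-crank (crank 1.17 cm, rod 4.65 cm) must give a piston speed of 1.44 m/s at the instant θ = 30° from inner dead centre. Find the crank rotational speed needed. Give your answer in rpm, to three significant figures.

For an in-line slider-crank, |v_piston| = rω|sinθ|·[1 + r cosθ/√(L² − r² sin²θ)].
With r = 0.0117 m, L = 0.0465 m, θ = 30°: the bracketed kinematic factor |dx/dθ| = 0.0071349 m.
ω = v/|dx/dθ| = 1.44/0.0071349 = 201.82 rad/s.
N = 60ω/(2π) = 1927.3 rpm.

1930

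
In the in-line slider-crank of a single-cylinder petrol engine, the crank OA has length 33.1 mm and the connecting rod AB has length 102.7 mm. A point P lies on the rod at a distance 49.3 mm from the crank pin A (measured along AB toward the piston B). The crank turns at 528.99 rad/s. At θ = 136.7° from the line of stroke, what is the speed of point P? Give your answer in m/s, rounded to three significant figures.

ω = 529 rad/s.  Crank-pin speed |V_A| = rω = 17.51 m/s, perpendicular to OA.
Rod angle: sinφ = −(r/L) sinθ ⇒ φ = -12.770°; ω_rod = −rω cosθ/√(L²−r²sin²θ) = +127.23 rad/s.
V_P = V_A + ω_rod × AP, with AP = 0.0493 m along the rod.
Components: V_Px = −rω sinθ − a·ω_rod·sinφ = -10.622 m/s;  V_Py = rω cosθ + a·ω_rod·cosφ = -6.6259 m/s.
|V_P| = √(V_Px² + V_Py²) = 12.519 m/s.

12.5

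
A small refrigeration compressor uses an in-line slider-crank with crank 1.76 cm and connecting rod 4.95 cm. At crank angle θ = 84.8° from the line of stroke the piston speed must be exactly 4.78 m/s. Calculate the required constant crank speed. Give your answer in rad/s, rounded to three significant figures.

264

For an in-line slider-crank, |v_piston| = rω|sinθ|·[1 + r cosθ/√(L² − r² sin²θ)].
With r = 0.0176 m, L = 0.0495 m, θ = 84.8°: the bracketed kinematic factor |dx/dθ| = 0.018132 m.
ω = v/|dx/dθ| = 4.78/0.018132 = 263.63 rad/s.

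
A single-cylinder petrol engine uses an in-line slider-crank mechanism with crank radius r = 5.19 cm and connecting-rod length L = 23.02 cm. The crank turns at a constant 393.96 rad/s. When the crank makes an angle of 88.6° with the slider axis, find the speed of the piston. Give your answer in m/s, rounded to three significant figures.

20.6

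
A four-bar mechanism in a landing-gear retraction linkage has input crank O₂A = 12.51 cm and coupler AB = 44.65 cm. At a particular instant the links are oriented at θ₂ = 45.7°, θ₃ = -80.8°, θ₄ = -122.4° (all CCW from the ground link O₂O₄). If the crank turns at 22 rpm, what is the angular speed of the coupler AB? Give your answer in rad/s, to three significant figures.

ω₂ = 2.304 rad/s (from 22 rpm).
Differentiating the loop-closure r₂e^{iθ₂}+r₃e^{iθ₃}=r₁+r₄e^{iθ₄} gives r₂ω₂e^{iθ₂}+r₃ω₃e^{iθ₃}=r₄ω₄e^{iθ₄}.
Eliminating the other unknown: ω₃ = r₂ω₂ sin(θ₄−θ₂) / [r₃ sin(θ₃−θ₄)].
Numerator sine = -0.20620; denominator sine = +0.66393.
Result = 0.1251·2.304·(-0.20620) / (0.4465·(+0.66393)) = -0.20048 rad/s; magnitude 0.20048 rad/s.

0.200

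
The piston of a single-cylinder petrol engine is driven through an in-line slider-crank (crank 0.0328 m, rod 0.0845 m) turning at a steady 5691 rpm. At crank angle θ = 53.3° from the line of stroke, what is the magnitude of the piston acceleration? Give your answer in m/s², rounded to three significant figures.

ω = 2π·5691/60 = 596 rad/s
x(θ) = r cosθ + √(L² − r² sin²θ); with ω constant, a = ω²·d²x/dθ².
d²x/dθ² = −r cosθ − r²(cos2θ)/√u − r⁴ sin²2θ/(4u^{3/2}),  u = L² − r² sin²θ = 0.00644865 m².
Substituting r = 0.0328 m, L = 0.0845 m, θ = 53.3°: d²x/dθ² = -0.016288 m.
a = ω²·d²x/dθ² = (596)²·(-0.016288) = -5784.9 m/s²;  |a| = 5784.9 m/s².

5780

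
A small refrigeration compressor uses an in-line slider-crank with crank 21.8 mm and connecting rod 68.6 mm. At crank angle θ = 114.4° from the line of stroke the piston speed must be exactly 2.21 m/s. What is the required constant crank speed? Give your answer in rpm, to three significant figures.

For an in-line slider-crank, |v_piston| = rω|sinθ|·[1 + r cosθ/√(L² − r² sin²θ)].
With r = 0.0218 m, L = 0.0686 m, θ = 114.4°: the bracketed kinematic factor |dx/dθ| = 0.01713 m.
ω = v/|dx/dθ| = 2.21/0.01713 = 129.01 rad/s.
N = 60ω/(2π) = 1232 rpm.

1230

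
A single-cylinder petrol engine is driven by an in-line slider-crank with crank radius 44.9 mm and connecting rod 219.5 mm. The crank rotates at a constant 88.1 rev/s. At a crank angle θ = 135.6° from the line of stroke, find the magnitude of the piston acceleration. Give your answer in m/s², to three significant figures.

9740

ω = 2π·88.1 = 553.5 rad/s
x(θ) = r cosθ + √(L² − r² sin²θ); with ω constant, a = ω²·d²x/dθ².
d²x/dθ² = −r cosθ − r²(cos2θ)/√u − r⁴ sin²2θ/(4u^{3/2}),  u = L² − r² sin²θ = 0.0471934 m².
Substituting r = 0.0449 m, L = 0.2195 m, θ = 135.6°: d²x/dθ² = +0.031786 m.
a = ω²·d²x/dθ² = (553.5)²·(+0.031786) = +9739.9 m/s²;  |a| = 9739.9 m/s².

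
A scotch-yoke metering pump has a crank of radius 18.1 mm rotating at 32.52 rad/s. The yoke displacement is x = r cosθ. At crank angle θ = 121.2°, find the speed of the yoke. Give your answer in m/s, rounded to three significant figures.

0.503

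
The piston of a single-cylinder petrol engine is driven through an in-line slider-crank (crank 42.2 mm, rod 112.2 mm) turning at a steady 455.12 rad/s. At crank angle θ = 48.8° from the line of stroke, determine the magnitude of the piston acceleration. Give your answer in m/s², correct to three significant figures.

5430

ω = 455.1 rad/s
x(θ) = r cosθ + √(L² − r² sin²θ); with ω constant, a = ω²·d²x/dθ².
d²x/dθ² = −r cosθ − r²(cos2θ)/√u − r⁴ sin²2θ/(4u^{3/2}),  u = L² − r² sin²θ = 0.0115807 m².
Substituting r = 0.0422 m, L = 0.1122 m, θ = 48.8°: d²x/dθ² = -0.026233 m.
a = ω²·d²x/dθ² = (455.1)²·(-0.026233) = -5433.8 m/s²;  |a| = 5433.8 m/s².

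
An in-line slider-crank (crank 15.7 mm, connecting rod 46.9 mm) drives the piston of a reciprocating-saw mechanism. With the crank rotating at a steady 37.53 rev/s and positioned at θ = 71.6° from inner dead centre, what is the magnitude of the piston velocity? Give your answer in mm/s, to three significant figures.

3900

ω = 2π·37.5 = 235.8 rad/s
For an in-line slider-crank, x = r cosθ + √(L² − r² sin²θ), so v = −rω sinθ·[1 + r cosθ/√(L² − r² sin²θ)].
With r = 0.0157 m, L = 0.0469 m, θ = 71.6°: √(L² − r² sin²θ) = 0.044471 m.
v = −0.0157·235.8·0.94888·[1 + 0.0157·0.31565/0.044471] = -3.9044 m/s.
|v| = 3.9044 m/s = 3904.4 mm/s.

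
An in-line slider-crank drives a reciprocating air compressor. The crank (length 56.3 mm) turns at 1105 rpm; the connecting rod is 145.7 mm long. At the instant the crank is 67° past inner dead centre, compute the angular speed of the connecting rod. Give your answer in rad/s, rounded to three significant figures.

ω = 115.7 rad/s (converted from 1105 rpm).
The rod makes angle φ with the slider axis where L sinφ = r sinθ; differentiating, L cosφ·φ̇ = r ω cosθ.
L cosφ = √(L² − r² sin²θ) = 0.13617 m.
|ω_rod| = r ω |cosθ| / √(L² − r² sin²θ) = 0.0563·115.7·0.39073/0.13617 = 18.693 rad/s.

18.7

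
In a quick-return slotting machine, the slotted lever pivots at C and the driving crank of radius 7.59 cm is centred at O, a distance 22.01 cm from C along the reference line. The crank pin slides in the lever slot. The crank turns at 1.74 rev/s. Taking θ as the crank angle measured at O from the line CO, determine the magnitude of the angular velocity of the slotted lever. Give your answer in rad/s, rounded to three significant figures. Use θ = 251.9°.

0.142

ω = 10.93 rad/s (from 1.74 rev/s).
Crank pin A relative to C: A = (d + r cosθ, r sinθ); lever angle φ = atan2(r sinθ, d + r cosθ).
Differentiating tanφ: φ̇ = rω(d cosθ + r)/(d² + r² + 2dr cosθ).
d² + r² + 2dr cosθ = |CA|² = 0.0438248 m²;  d cosθ + r = +0.0075201 m.
|ω_lever| = |0.0759·10.93·+0.0075201| / 0.0438248 = 0.14239 rad/s.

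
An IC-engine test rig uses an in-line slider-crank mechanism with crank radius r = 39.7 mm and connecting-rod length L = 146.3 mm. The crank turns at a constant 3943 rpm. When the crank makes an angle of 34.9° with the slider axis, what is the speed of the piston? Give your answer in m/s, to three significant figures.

ω = 2π·3943/60 = 412.9 rad/s
For an in-line slider-crank, x = r cosθ + √(L² − r² sin²θ), so v = −rω sinθ·[1 + r cosθ/√(L² − r² sin²θ)].
With r = 0.0397 m, L = 0.1463 m, θ = 34.9°: √(L² − r² sin²θ) = 0.14453 m.
v = −0.0397·412.9·0.57215·[1 + 0.0397·0.82015/0.14453] = -11.492 m/s.
|v| = 11.492 m/s.

11.5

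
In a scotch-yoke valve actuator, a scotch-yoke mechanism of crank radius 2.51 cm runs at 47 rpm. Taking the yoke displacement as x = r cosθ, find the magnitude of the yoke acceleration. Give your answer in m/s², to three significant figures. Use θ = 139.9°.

0.465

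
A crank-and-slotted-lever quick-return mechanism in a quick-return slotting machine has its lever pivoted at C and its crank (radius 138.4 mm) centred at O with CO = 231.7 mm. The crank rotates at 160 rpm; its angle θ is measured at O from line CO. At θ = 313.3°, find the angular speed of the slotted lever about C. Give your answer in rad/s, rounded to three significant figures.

ω = 16.76 rad/s (from 160 rpm).
Crank pin A relative to C: A = (d + r cosθ, r sinθ); lever angle φ = atan2(r sinθ, d + r cosθ).
Differentiating tanφ: φ̇ = rω(d cosθ + r)/(d² + r² + 2dr cosθ).
d² + r² + 2dr cosθ = |CA|² = 0.116824 m²;  d cosθ + r = +0.2973 m.
|ω_lever| = |0.1384·16.76·+0.2973| / 0.116824 = 5.9014 rad/s.

5.90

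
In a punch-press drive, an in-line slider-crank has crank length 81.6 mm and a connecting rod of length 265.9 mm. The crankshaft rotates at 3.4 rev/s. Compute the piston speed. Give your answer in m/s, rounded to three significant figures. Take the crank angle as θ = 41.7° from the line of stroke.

1.43

ω = 2π·3.4 = 21.36 rad/s
For an in-line slider-crank, x = r cosθ + √(L² − r² sin²θ), so v = −rω sinθ·[1 + r cosθ/√(L² − r² sin²θ)].
With r = 0.0816 m, L = 0.2659 m, θ = 41.7°: √(L² − r² sin²θ) = 0.2603 m.
v = −0.0816·21.36·0.66523·[1 + 0.0816·0.74664/0.2603] = -1.4311 m/s.
|v| = 1.4311 m/s.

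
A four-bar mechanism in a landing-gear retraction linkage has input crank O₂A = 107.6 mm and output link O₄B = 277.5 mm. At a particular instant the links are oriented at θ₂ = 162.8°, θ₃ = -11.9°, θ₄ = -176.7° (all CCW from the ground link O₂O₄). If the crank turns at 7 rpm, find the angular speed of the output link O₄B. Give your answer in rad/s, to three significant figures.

0.100

ω₂ = 0.733 rad/s (from 7 rpm).
Differentiating the loop-closure r₂e^{iθ₂}+r₃e^{iθ₃}=r₁+r₄e^{iθ₄} gives r₂ω₂e^{iθ₂}+r₃ω₃e^{iθ₃}=r₄ω₄e^{iθ₄}.
Eliminating the other unknown: ω₄ = r₂ω₂ sin(θ₂−θ₃) / [r₄ sin(θ₄−θ₃)].
Numerator sine = +0.09237; denominator sine = -0.26219.
Result = 0.1076·0.733·(+0.09237) / (0.2775·(-0.26219)) = -0.10014 rad/s; magnitude 0.10014 rad/s.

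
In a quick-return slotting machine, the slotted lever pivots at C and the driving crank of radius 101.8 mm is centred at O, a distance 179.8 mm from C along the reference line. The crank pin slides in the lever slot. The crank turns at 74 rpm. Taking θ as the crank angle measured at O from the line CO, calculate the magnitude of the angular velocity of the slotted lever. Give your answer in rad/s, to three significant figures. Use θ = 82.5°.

2.08

ω = 7.749 rad/s (from 74 rpm).
Crank pin A relative to C: A = (d + r cosθ, r sinθ); lever angle φ = atan2(r sinθ, d + r cosθ).
Differentiating tanφ: φ̇ = rω(d cosθ + r)/(d² + r² + 2dr cosθ).
d² + r² + 2dr cosθ = |CA|² = 0.0474695 m²;  d cosθ + r = +0.12527 m.
|ω_lever| = |0.1018·7.749·+0.12527| / 0.0474695 = 2.0818 rad/s.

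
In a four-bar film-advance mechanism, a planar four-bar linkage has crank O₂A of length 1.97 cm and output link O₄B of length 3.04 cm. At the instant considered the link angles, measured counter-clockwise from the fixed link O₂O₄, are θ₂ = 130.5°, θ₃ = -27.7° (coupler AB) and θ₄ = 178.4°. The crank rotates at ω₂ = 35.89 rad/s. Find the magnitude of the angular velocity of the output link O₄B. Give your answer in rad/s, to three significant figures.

19.6

ω₂ = 35.89 rad/s
Differentiating the loop-closure r₂e^{iθ₂}+r₃e^{iθ₃}=r₁+r₄e^{iθ₄} gives r₂ω₂e^{iθ₂}+r₃ω₃e^{iθ₃}=r₄ω₄e^{iθ₄}.
Eliminating the other unknown: ω₄ = r₂ω₂ sin(θ₂−θ₃) / [r₄ sin(θ₄−θ₃)].
Numerator sine = +0.37137; denominator sine = -0.43994.
Result = 0.0197·35.89·(+0.37137) / (0.0304·(-0.43994)) = -19.633 rad/s; magnitude 19.633 rad/s.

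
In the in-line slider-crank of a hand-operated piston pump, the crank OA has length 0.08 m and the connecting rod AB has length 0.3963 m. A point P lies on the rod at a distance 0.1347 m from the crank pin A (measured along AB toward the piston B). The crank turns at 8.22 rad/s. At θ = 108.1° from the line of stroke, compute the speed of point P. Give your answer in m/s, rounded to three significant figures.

ω = 8.22 rad/s.  Crank-pin speed |V_A| = rω = 0.6576 m/s, perpendicular to OA.
Rod angle: sinφ = −(r/L) sinθ ⇒ φ = -11.062°; ω_rod = −rω cosθ/√(L²−r²sin²θ) = +0.52528 rad/s.
V_P = V_A + ω_rod × AP, with AP = 0.1347 m along the rod.
Components: V_Px = −rω sinθ − a·ω_rod·sinφ = -0.61148 m/s;  V_Py = rω cosθ + a·ω_rod·cosφ = -0.13486 m/s.
|V_P| = √(V_Px² + V_Py²) = 0.62618 m/s.

0.626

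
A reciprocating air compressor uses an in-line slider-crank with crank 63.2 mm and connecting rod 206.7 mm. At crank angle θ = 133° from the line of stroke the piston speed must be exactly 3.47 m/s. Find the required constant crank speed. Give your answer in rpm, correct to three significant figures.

For an in-line slider-crank, |v_piston| = rω|sinθ|·[1 + r cosθ/√(L² − r² sin²θ)].
With r = 0.0632 m, L = 0.2067 m, θ = 133°: the bracketed kinematic factor |dx/dθ| = 0.036333 m.
ω = v/|dx/dθ| = 3.47/0.036333 = 95.506 rad/s.
N = 60ω/(2π) = 912.02 rpm.

912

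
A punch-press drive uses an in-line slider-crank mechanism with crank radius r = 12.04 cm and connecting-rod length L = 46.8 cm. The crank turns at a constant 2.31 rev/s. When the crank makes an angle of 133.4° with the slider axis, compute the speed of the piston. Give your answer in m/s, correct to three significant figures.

1.04

ω = 2π·2.31 = 14.51 rad/s
For an in-line slider-crank, x = r cosθ + √(L² − r² sin²θ), so v = −rω sinθ·[1 + r cosθ/√(L² − r² sin²θ)].
With r = 0.1204 m, L = 0.468 m, θ = 133.4°: √(L² − r² sin²θ) = 0.45975 m.
v = −0.1204·14.51·0.72657·[1 + 0.1204·-0.68709/0.45975] = -1.0412 m/s.
|v| = 1.0412 m/s.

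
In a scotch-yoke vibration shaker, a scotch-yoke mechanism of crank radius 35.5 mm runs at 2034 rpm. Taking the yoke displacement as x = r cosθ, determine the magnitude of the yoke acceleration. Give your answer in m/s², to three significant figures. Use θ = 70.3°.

543

ω = 213 rad/s (from 2034 rpm).
x = r cosθ ⇒ ẍ = −rω² cosθ (ω constant).
|a| = rω²|cosθ| = 0.0355·(213)²·|cos 70.3°| = 542.93 m/s².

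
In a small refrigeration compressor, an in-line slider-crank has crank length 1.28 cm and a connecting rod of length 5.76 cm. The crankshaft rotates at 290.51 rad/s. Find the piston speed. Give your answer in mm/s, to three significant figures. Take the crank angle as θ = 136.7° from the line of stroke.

ω = 290.5 rad/s
For an in-line slider-crank, x = r cosθ + √(L² − r² sin²θ), so v = −rω sinθ·[1 + r cosθ/√(L² − r² sin²θ)].
With r = 0.0128 m, L = 0.0576 m, θ = 136.7°: √(L² − r² sin²θ) = 0.056927 m.
v = −0.0128·290.5·0.68582·[1 + 0.0128·-0.72777/0.056927] = -2.1329 m/s.
|v| = 2.1329 m/s = 2132.9 mm/s.

2130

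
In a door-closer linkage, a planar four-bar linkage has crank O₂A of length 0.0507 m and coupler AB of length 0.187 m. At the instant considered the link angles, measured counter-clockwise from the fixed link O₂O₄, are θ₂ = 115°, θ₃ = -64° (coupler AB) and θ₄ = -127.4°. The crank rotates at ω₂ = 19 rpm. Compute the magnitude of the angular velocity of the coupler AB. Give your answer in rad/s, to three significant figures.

0.535

ω₂ = 1.99 rad/s (from 19 rpm).
Differentiating the loop-closure r₂e^{iθ₂}+r₃e^{iθ₃}=r₁+r₄e^{iθ₄} gives r₂ω₂e^{iθ₂}+r₃ω₃e^{iθ₃}=r₄ω₄e^{iθ₄}.
Eliminating the other unknown: ω₃ = r₂ω₂ sin(θ₄−θ₂) / [r₃ sin(θ₃−θ₄)].
Numerator sine = +0.88620; denominator sine = +0.89415.
Result = 0.0507·1.99·(+0.88620) / (0.187·(+0.89415)) = +0.53465 rad/s; magnitude 0.53465 rad/s.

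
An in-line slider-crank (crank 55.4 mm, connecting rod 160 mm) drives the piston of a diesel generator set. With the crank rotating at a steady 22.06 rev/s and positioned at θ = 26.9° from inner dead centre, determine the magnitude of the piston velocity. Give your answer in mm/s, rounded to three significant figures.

4560

ω = 2π·22.1 = 138.6 rad/s
For an in-line slider-crank, x = r cosθ + √(L² − r² sin²θ), so v = −rω sinθ·[1 + r cosθ/√(L² − r² sin²θ)].
With r = 0.0554 m, L = 0.16 m, θ = 26.9°: √(L² − r² sin²θ) = 0.15802 m.
v = −0.0554·138.6·0.45243·[1 + 0.0554·0.89180/0.15802] = -4.5604 m/s.
|v| = 4.5604 m/s = 4560.4 mm/s.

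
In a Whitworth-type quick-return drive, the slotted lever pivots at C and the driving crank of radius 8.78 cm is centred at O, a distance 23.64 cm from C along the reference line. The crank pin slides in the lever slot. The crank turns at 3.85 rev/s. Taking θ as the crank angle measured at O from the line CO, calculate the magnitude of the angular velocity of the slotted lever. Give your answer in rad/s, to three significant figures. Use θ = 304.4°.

ω = 24.19 rad/s (from 3.85 rev/s).
Crank pin A relative to C: A = (d + r cosθ, r sinθ); lever angle φ = atan2(r sinθ, d + r cosθ).
Differentiating tanφ: φ̇ = rω(d cosθ + r)/(d² + r² + 2dr cosθ).
d² + r² + 2dr cosθ = |CA|² = 0.0870466 m²;  d cosθ + r = +0.22136 m.
|ω_lever| = |0.0878·24.19·+0.22136| / 0.0870466 = 5.4011 rad/s.

5.40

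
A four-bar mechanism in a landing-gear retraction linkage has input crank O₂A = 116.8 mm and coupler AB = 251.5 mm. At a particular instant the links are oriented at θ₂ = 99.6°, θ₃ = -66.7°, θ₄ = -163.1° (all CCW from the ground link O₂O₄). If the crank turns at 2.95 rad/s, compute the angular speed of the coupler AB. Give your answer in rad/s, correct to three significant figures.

ω₂ = 2.95 rad/s
Differentiating the loop-closure r₂e^{iθ₂}+r₃e^{iθ₃}=r₁+r₄e^{iθ₄} gives r₂ω₂e^{iθ₂}+r₃ω₃e^{iθ₃}=r₄ω₄e^{iθ₄}.
Eliminating the other unknown: ω₃ = r₂ω₂ sin(θ₄−θ₂) / [r₃ sin(θ₃−θ₄)].
Numerator sine = +0.99189; denominator sine = +0.99377.
Result = 0.1168·2.95·(+0.99189) / (0.2515·(+0.99377)) = +1.3674 rad/s; magnitude 1.3674 rad/s.

1.37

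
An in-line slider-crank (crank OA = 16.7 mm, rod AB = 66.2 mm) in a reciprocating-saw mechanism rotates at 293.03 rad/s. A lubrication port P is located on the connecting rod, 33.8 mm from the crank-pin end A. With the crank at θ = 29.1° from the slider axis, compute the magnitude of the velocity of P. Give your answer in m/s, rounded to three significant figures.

3.38

ω = 293 rad/s.  Crank-pin speed |V_A| = rω = 4.8936 m/s, perpendicular to OA.
Rod angle: sinφ = −(r/L) sinθ ⇒ φ = -7.047°; ω_rod = −rω cosθ/√(L²−r²sin²θ) = -65.082 rad/s.
V_P = V_A + ω_rod × AP, with AP = 0.0338 m along the rod.
Components: V_Px = −rω sinθ − a·ω_rod·sinφ = -2.6498 m/s;  V_Py = rω cosθ + a·ω_rod·cosφ = +2.0927 m/s.
|V_P| = √(V_Px² + V_Py²) = 3.3765 m/s.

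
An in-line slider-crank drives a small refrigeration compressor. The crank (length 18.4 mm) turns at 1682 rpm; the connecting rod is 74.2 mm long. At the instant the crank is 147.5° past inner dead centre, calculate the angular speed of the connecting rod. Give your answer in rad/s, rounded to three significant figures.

ω = 176.1 rad/s (converted from 1682 rpm).
The rod makes angle φ with the slider axis where L sinφ = r sinθ; differentiating, L cosφ·φ̇ = r ω cosθ.
L cosφ = √(L² − r² sin²θ) = 0.073538 m.
|ω_rod| = r ω |cosθ| / √(L² − r² sin²θ) = 0.0184·176.1·0.84339/0.073538 = 37.17 rad/s.

37.2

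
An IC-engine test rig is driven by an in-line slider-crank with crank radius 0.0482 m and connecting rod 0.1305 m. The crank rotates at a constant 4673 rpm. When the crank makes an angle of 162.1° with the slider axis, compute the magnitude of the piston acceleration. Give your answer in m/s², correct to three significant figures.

7450

ω = 2π·4673/60 = 489.4 rad/s
x(θ) = r cosθ + √(L² − r² sin²θ); with ω constant, a = ω²·d²x/dθ².
d²x/dθ² = −r cosθ − r²(cos2θ)/√u − r⁴ sin²2θ/(4u^{3/2}),  u = L² − r² sin²θ = 0.0168108 m².
Substituting r = 0.0482 m, L = 0.1305 m, θ = 162.1°: d²x/dθ² = +0.031122 m.
a = ω²·d²x/dθ² = (489.4)²·(+0.031122) = +7452.8 m/s²;  |a| = 7452.8 m/s².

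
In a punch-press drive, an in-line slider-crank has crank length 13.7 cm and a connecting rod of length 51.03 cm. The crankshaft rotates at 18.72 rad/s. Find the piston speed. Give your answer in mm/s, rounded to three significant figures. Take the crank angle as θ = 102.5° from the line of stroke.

ω = 18.72 rad/s
For an in-line slider-crank, x = r cosθ + √(L² − r² sin²θ), so v = −rω sinθ·[1 + r cosθ/√(L² − r² sin²θ)].
With r = 0.137 m, L = 0.5103 m, θ = 102.5°: √(L² − r² sin²θ) = 0.49246 m.
v = −0.137·18.72·0.97630·[1 + 0.137·-0.21644/0.49246] = -2.3531 m/s.
|v| = 2.3531 m/s = 2353.1 mm/s.

2350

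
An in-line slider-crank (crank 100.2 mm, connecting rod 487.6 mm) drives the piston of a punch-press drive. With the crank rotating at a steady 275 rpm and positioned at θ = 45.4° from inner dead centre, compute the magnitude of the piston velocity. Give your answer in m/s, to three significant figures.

ω = 2π·275/60 = 28.8 rad/s
For an in-line slider-crank, x = r cosθ + √(L² − r² sin²θ), so v = −rω sinθ·[1 + r cosθ/√(L² − r² sin²θ)].
With r = 0.1002 m, L = 0.4876 m, θ = 45.4°: √(L² − r² sin²θ) = 0.48235 m.
v = −0.1002·28.8·0.71203·[1 + 0.1002·0.70215/0.48235] = -2.3543 m/s.
|v| = 2.3543 m/s.

2.35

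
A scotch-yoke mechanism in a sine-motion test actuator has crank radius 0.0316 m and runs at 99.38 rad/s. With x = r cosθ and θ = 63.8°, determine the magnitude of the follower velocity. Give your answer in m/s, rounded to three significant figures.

ω = 99.38 rad/s
x = r cosθ ⇒ ẋ = −rω sinθ.
|v| = rω|sinθ| = 0.0316·99.38·|sin 63.8°| = 2.8178 m/s.

2.82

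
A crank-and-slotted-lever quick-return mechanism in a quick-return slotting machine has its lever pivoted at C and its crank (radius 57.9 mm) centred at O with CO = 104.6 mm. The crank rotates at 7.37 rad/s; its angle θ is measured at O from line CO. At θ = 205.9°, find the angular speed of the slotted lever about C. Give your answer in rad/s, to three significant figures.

ω = 7.37 rad/s
Crank pin A relative to C: A = (d + r cosθ, r sinθ); lever angle φ = atan2(r sinθ, d + r cosθ).
Differentiating tanφ: φ̇ = rω(d cosθ + r)/(d² + r² + 2dr cosθ).
d² + r² + 2dr cosθ = |CA|² = 0.00339751 m²;  d cosθ + r = -0.036194 m.
|ω_lever| = |0.0579·7.37·-0.036194| / 0.00339751 = 4.5459 rad/s.

4.55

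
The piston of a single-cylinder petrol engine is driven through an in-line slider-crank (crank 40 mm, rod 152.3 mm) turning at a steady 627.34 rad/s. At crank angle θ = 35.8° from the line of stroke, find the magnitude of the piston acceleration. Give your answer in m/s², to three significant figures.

14200

ω = 627.3 rad/s
x(θ) = r cosθ + √(L² − r² sin²θ); with ω constant, a = ω²·d²x/dθ².
d²x/dθ² = −r cosθ − r²(cos2θ)/√u − r⁴ sin²2θ/(4u^{3/2}),  u = L² − r² sin²θ = 0.0226478 m².
Substituting r = 0.04 m, L = 0.1523 m, θ = 35.8°: d²x/dθ² = -0.035968 m.
a = ω²·d²x/dθ² = (627.3)²·(-0.035968) = -14155 m/s²;  |a| = 14155 m/s².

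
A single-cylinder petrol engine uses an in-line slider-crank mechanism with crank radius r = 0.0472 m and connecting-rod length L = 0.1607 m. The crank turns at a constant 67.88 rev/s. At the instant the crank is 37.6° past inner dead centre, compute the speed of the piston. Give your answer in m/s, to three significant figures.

15.2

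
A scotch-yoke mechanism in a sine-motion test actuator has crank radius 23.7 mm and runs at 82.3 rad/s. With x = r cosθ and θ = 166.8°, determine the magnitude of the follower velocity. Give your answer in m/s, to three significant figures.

0.445

ω = 82.3 rad/s
x = r cosθ ⇒ ẋ = −rω sinθ.
|v| = rω|sinθ| = 0.0237·82.3·|sin 166.8°| = 0.4454 m/s.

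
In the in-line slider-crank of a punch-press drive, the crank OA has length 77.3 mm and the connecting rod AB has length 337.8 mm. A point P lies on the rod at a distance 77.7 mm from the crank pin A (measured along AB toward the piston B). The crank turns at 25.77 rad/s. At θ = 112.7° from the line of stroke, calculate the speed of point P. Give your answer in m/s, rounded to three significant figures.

1.89

ω = 25.77 rad/s.  Crank-pin speed |V_A| = rω = 1.992 m/s, perpendicular to OA.
Rod angle: sinφ = −(r/L) sinθ ⇒ φ = -12.187°; ω_rod = −rω cosθ/√(L²−r²sin²θ) = +2.3282 rad/s.
V_P = V_A + ω_rod × AP, with AP = 0.0777 m along the rod.
Components: V_Px = −rω sinθ − a·ω_rod·sinφ = -1.7995 m/s;  V_Py = rω cosθ + a·ω_rod·cosφ = -0.59191 m/s.
|V_P| = √(V_Px² + V_Py²) = 1.8944 m/s.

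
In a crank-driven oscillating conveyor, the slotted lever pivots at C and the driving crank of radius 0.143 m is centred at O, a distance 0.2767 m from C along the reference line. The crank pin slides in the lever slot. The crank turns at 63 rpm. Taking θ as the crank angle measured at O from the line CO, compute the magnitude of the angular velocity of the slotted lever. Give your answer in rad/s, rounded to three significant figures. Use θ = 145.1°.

ω = 6.597 rad/s (from 63 rpm).
Crank pin A relative to C: A = (d + r cosθ, r sinθ); lever angle φ = atan2(r sinθ, d + r cosθ).
Differentiating tanφ: φ̇ = rω(d cosθ + r)/(d² + r² + 2dr cosθ).
d² + r² + 2dr cosθ = |CA|² = 0.0321082 m²;  d cosθ + r = -0.083936 m.
|ω_lever| = |0.143·6.597·-0.083936| / 0.0321082 = 2.4663 rad/s.

2.47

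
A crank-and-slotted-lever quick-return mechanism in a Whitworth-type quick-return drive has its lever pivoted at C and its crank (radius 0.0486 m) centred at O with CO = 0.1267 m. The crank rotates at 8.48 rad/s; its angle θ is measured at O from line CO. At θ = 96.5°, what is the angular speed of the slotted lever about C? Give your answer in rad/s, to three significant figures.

ω = 8.48 rad/s
Crank pin A relative to C: A = (d + r cosθ, r sinθ); lever angle φ = atan2(r sinθ, d + r cosθ).
Differentiating tanφ: φ̇ = rω(d cosθ + r)/(d² + r² + 2dr cosθ).
d² + r² + 2dr cosθ = |CA|² = 0.0170207 m²;  d cosθ + r = +0.034257 m.
|ω_lever| = |0.0486·8.48·+0.034257| / 0.0170207 = 0.82948 rad/s.

0.829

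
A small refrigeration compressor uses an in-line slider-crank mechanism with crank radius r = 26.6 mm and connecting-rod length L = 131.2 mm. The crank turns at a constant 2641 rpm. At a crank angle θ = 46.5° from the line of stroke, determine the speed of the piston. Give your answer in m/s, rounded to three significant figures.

ω = 2π·2641/60 = 276.6 rad/s
For an in-line slider-crank, x = r cosθ + √(L² − r² sin²θ), so v = −rω sinθ·[1 + r cosθ/√(L² − r² sin²θ)].
With r = 0.0266 m, L = 0.1312 m, θ = 46.5°: √(L² − r² sin²θ) = 0.12977 m.
v = −0.0266·276.6·0.72537·[1 + 0.0266·0.68835/0.12977] = -6.0892 m/s.
|v| = 6.0892 m/s.

6.09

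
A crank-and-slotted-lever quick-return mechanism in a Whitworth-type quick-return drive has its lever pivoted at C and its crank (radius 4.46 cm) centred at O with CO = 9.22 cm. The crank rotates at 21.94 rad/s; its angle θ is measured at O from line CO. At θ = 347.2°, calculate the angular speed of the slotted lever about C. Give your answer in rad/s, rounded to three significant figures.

7.11

ω = 21.94 rad/s
Crank pin A relative to C: A = (d + r cosθ, r sinθ); lever angle φ = atan2(r sinθ, d + r cosθ).
Differentiating tanφ: φ̇ = rω(d cosθ + r)/(d² + r² + 2dr cosθ).
d² + r² + 2dr cosθ = |CA|² = 0.0185099 m²;  d cosθ + r = +0.13451 m.
|ω_lever| = |0.0446·21.94·+0.13451| / 0.0185099 = 7.1108 rad/s.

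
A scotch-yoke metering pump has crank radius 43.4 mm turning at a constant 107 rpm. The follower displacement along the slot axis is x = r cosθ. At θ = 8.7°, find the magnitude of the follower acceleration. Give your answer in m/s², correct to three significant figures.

ω = 11.21 rad/s (from 107 rpm).
x = r cosθ ⇒ ẍ = −rω² cosθ (ω constant).
|a| = rω²|cosθ| = 0.0434·(11.21)²·|cos 8.7°| = 5.3863 m/s².

5.39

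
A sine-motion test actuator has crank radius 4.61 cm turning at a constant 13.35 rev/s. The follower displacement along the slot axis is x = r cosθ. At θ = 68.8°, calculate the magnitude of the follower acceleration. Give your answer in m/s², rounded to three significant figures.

117

ω = 83.88 rad/s (from 13.35 rev/s).
x = r cosθ ⇒ ẍ = −rω² cosθ (ω constant).
|a| = rω²|cosθ| = 0.0461·(83.88)²·|cos 68.8°| = 117.3 m/s².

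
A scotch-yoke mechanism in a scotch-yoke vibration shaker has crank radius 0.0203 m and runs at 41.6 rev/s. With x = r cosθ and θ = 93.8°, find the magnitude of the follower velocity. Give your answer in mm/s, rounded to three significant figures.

ω = 261.4 rad/s (from 41.6 rev/s).
x = r cosθ ⇒ ẋ = −rω sinθ.
|v| = rω|sinθ| = 0.0203·261.4·|sin 93.8°| = 5.2944 m/s = 5294.4 mm/s.

5290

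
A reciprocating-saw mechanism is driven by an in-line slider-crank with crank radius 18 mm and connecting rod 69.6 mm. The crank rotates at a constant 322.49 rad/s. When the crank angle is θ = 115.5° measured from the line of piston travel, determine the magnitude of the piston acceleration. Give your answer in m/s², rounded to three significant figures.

ω = 322.5 rad/s
x(θ) = r cosθ + √(L² − r² sin²θ); with ω constant, a = ω²·d²x/dθ².
d²x/dθ² = −r cosθ − r²(cos2θ)/√u − r⁴ sin²2θ/(4u^{3/2}),  u = L² − r² sin²θ = 0.00458021 m².
Substituting r = 0.018 m, L = 0.0696 m, θ = 115.5°: d²x/dθ² = +0.010711 m.
a = ω²·d²x/dθ² = (322.5)²·(+0.010711) = +1113.9 m/s²;  |a| = 1113.9 m/s².

1110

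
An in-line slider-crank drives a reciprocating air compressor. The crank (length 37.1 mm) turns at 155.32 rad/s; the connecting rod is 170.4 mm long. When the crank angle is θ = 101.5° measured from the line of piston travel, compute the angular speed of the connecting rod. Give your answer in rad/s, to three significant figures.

6.90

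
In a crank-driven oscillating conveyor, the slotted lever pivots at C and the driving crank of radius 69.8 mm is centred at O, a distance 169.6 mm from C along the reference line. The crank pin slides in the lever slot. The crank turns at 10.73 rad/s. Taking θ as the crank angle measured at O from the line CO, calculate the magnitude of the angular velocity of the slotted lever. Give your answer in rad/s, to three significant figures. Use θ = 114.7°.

ω = 10.73 rad/s
Crank pin A relative to C: A = (d + r cosθ, r sinθ); lever angle φ = atan2(r sinθ, d + r cosθ).
Differentiating tanφ: φ̇ = rω(d cosθ + r)/(d² + r² + 2dr cosθ).
d² + r² + 2dr cosθ = |CA|² = 0.0237427 m²;  d cosθ + r = -0.0010703 m.
|ω_lever| = |0.0698·10.73·-0.0010703| / 0.0237427 = 0.033761 rad/s.

0.0338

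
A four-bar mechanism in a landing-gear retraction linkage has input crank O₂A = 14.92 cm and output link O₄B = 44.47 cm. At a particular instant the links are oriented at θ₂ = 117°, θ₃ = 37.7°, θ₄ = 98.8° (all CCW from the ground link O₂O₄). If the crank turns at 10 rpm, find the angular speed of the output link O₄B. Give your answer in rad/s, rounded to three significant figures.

ω₂ = 1.047 rad/s (from 10 rpm).
Differentiating the loop-closure r₂e^{iθ₂}+r₃e^{iθ₃}=r₁+r₄e^{iθ₄} gives r₂ω₂e^{iθ₂}+r₃ω₃e^{iθ₃}=r₄ω₄e^{iθ₄}.
Eliminating the other unknown: ω₄ = r₂ω₂ sin(θ₂−θ₃) / [r₄ sin(θ₄−θ₃)].
Numerator sine = +0.98261; denominator sine = +0.87546.
Result = 0.1492·1.047·(+0.98261) / (0.4447·(+0.87546)) = +0.39434 rad/s; magnitude 0.39434 rad/s.

0.394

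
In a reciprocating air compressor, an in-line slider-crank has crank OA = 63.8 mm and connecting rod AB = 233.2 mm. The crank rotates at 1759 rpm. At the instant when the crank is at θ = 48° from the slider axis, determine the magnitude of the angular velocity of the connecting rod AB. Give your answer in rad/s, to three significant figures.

34.4

ω = 184.2 rad/s (converted from 1759 rpm).
The rod makes angle φ with the slider axis where L sinφ = r sinθ; differentiating, L cosφ·φ̇ = r ω cosθ.
L cosφ = √(L² − r² sin²θ) = 0.22833 m.
|ω_rod| = r ω |cosθ| / √(L² − r² sin²θ) = 0.0638·184.2·0.66913/0.22833 = 34.44 rad/s.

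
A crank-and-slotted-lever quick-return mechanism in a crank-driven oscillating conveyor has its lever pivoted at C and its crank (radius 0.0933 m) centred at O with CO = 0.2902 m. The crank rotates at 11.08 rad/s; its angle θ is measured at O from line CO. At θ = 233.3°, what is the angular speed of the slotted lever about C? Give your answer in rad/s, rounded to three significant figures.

ω = 11.08 rad/s
Crank pin A relative to C: A = (d + r cosθ, r sinθ); lever angle φ = atan2(r sinθ, d + r cosθ).
Differentiating tanφ: φ̇ = rω(d cosθ + r)/(d² + r² + 2dr cosθ).
d² + r² + 2dr cosθ = |CA|² = 0.0605587 m²;  d cosθ + r = -0.080131 m.
|ω_lever| = |0.0933·11.08·-0.080131| / 0.0605587 = 1.3679 rad/s.

1.37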